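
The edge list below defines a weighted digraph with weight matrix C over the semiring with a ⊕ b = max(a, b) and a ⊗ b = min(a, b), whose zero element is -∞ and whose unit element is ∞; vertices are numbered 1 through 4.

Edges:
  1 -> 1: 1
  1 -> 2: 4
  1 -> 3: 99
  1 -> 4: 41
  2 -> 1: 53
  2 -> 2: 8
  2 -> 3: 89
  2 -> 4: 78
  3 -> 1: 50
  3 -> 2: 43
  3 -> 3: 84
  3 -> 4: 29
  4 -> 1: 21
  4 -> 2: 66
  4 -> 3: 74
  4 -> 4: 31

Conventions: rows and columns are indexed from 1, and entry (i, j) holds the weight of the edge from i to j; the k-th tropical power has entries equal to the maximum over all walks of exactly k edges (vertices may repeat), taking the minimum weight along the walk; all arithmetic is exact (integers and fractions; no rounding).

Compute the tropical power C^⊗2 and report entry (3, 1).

C^⊗2:
  [50, 43, 84, 31]
  [50, 66, 84, 41]
  [50, 43, 84, 43]
  [53, 43, 74, 66]
Key observation: the optimum is the walk 3->3->1, with weight 84 min 50 = 50.
Optimal value attained by: walk 3->3->1.
Answer: (C^⊗2)[3][1] = 50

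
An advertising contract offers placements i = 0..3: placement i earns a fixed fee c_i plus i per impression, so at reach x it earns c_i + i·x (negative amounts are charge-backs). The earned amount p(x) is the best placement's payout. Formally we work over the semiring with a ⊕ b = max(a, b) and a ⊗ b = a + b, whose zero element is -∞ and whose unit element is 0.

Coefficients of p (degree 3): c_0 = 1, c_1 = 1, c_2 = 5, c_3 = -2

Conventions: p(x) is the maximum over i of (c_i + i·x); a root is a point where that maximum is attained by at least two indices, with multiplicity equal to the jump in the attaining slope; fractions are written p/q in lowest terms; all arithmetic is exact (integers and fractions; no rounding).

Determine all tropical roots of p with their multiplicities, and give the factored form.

hull edge (i=0, c=1) to (i=2, c=5): slope 2, span 2
hull edge (i=2, c=5) to (i=3, c=-2): slope -7, span 1
Factored form: p(x) = -2 ⊗ (x ⊕ (-2)) ⊗ (x ⊕ (-2)) ⊗ (x ⊕ 7)
Answer: roots = -2 (mult 2), 7 (mult 1)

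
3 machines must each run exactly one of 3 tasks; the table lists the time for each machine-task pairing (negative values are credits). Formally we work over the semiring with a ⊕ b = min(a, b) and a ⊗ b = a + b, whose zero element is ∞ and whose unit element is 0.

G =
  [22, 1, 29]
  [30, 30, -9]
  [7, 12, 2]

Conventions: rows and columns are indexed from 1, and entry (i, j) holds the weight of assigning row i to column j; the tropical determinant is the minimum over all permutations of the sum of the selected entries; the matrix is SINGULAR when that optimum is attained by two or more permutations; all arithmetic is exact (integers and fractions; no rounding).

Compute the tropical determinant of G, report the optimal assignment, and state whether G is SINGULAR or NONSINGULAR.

σ = (1, 2, 3): 22 + 30 + 2 = 54
σ = (1, 3, 2): 22 + (-9) + 12 = 25
σ = (2, 1, 3): 1 + 30 + 2 = 33
σ = (2, 3, 1): 1 + (-9) + 7 = -1
σ = (3, 1, 2): 29 + 30 + 12 = 71
σ = (3, 2, 1): 29 + 30 + 7 = 66
Optimal value attained by: σ = (2, 3, 1).
Answer: det⊕(G) = -1; verdict: NONSINGULAR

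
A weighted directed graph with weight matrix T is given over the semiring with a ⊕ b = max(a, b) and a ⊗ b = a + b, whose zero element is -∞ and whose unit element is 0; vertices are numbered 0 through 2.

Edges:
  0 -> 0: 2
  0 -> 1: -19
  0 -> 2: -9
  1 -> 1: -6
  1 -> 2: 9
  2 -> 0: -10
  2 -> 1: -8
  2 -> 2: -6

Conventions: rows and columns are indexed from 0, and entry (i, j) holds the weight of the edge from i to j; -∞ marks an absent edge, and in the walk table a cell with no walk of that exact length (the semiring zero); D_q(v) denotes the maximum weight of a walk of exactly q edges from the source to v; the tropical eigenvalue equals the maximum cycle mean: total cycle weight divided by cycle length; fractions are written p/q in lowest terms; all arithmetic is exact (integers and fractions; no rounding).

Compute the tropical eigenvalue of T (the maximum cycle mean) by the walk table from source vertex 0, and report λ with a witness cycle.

q=0: [0, -∞, -∞]
q=1: [2, -19, -9]
q=2: [4, -17, -7]
q=3: [6, -15, -5]
Optimal cycle mean attained by: cycle 0->0, total 2, length 1.
Answer: λ = 2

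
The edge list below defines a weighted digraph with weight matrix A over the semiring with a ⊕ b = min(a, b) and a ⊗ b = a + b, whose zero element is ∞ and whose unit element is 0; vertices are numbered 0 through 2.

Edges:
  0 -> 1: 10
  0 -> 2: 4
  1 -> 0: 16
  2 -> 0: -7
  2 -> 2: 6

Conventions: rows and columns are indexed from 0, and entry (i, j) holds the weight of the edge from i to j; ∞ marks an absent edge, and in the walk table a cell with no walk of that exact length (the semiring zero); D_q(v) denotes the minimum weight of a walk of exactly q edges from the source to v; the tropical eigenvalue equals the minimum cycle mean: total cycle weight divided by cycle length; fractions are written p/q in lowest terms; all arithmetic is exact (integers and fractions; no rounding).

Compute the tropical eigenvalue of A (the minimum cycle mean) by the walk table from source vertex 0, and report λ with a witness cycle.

q=0: [0, ∞, ∞]
q=1: [∞, 10, 4]
q=2: [-3, ∞, 10]
q=3: [3, 7, 1]
Optimal cycle mean attained by: cycle 0->2->0, total 4 + (-7), length 2.
Answer: λ = -3/2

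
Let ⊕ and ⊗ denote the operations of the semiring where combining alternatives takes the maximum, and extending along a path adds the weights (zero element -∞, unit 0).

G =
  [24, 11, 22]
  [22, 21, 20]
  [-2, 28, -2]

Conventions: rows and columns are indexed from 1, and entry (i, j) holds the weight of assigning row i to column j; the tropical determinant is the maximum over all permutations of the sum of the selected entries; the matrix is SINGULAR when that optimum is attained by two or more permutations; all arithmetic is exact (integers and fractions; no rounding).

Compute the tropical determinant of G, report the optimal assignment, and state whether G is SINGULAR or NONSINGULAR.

σ = (1, 2, 3): 24 + 21 + (-2) = 43
σ = (1, 3, 2): 24 + 20 + 28 = 72
σ = (2, 1, 3): 11 + 22 + (-2) = 31
σ = (2, 3, 1): 11 + 20 + (-2) = 29
σ = (3, 1, 2): 22 + 22 + 28 = 72
σ = (3, 2, 1): 22 + 21 + (-2) = 41
Optimal value attained by: σ = (1, 3, 2).
Answer: det⊕(G) = 72; verdict: SINGULAR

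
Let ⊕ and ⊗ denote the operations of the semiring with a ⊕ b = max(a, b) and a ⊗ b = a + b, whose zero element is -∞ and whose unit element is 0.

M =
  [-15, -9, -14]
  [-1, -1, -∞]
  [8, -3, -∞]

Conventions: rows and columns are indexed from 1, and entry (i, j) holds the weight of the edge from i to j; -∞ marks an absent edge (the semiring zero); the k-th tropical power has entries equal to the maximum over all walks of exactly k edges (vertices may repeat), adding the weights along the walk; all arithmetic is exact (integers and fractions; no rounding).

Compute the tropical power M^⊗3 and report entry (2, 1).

M^⊗2:
  [-6, -10, -29]
  [-2, -2, -15]
  [-4, -1, -6]
M^⊗3:
  [-11, -11, -20]
  [-3, -3, -16]
  [2, -2, -18]
Key observation: the optimum is the walk 2->2->2->1, with weight (-1) + (-1) + (-1) = -3.
Optimal value attained by: walk 2->2->2->1.
Answer: (M^⊗3)[2][1] = -3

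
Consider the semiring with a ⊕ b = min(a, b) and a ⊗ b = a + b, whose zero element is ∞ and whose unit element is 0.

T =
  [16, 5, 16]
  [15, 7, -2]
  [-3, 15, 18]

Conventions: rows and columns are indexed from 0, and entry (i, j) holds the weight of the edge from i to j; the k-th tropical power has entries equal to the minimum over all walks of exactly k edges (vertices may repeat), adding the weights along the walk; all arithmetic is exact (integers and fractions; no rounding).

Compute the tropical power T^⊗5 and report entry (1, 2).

T^⊗2:
  [13, 12, 3]
  [-5, 13, 5]
  [13, 2, 13]
T^⊗3:
  [0, 18, 10]
  [2, 0, 11]
  [10, 9, 0]
T^⊗4:
  [7, 5, 16]
  [8, 7, -2]
  [-3, 15, 7]
T^⊗5:
  [13, 12, 3]
  [-5, 13, 5]
  [4, 2, 13]
Key observation: the optimum is the walk 1->1->2->0->1->2, with weight 7 + (-2) + (-3) + 5 + (-2) = 5.
Optimal value attained by: walk 1->1->2->0->1->2.
Answer: (T^⊗5)[1][2] = 5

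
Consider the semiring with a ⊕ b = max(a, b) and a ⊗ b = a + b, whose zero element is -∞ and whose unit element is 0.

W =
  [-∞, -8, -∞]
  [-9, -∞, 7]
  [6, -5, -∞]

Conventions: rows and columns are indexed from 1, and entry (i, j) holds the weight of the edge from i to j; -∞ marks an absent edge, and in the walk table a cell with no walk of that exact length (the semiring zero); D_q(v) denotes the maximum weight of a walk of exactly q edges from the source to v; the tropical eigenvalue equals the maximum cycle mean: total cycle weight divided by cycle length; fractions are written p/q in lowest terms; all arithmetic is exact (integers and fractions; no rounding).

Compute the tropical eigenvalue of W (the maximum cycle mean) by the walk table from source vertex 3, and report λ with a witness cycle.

q=0: [-∞, -∞, 0]
q=1: [6, -5, -∞]
q=2: [-14, -2, 2]
q=3: [8, -3, 5]
Optimal cycle mean attained by: cycle 1->2->3->1, total (-8) + 7 + 6, length 3.
Answer: λ = 5/3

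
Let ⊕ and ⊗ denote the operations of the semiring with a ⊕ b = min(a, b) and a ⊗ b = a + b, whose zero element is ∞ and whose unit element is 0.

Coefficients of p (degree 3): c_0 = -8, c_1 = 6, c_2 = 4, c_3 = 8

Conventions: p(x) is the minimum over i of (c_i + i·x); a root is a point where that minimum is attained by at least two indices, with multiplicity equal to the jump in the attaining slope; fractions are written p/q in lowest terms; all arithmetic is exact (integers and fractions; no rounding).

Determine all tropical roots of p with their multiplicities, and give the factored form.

hull edge (i=0, c=-8) to (i=3, c=8): slope 16/3, span 3
Factored form: p(x) = 8 ⊗ (x ⊕ (-16/3)) ⊗ (x ⊕ (-16/3)) ⊗ (x ⊕ (-16/3))
Answer: roots = -16/3 (mult 3)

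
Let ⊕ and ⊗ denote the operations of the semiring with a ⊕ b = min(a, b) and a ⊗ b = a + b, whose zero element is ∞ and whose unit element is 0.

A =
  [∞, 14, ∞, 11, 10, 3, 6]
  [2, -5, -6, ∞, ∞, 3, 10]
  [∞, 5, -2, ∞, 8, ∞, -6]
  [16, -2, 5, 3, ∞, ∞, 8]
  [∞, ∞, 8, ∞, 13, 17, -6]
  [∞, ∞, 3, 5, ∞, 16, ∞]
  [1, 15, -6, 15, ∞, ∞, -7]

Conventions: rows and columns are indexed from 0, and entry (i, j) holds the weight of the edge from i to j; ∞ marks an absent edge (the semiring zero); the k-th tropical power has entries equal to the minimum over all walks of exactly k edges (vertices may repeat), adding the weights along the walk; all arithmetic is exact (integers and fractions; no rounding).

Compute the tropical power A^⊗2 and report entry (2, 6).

A^⊗2:
  [7, 9, 0, 8, 23, 17, -1]
  [-3, -10, -11, 8, 2, -2, -12]
  [-5, 0, -12, 9, 6, 8, -13]
  [0, -7, -8, 6, 13, 1, -1]
  [-5, 9, -12, 9, 16, 30, -13]
  [21, 3, 1, 8, 11, 32, -3]
  [-6, -1, -13, 8, 2, 4, -14]
Key observation: the optimum is the walk 2->6->6, with weight (-6) + (-7) = -13.
Optimal value attained by: walk 2->6->6.
Answer: (A^⊗2)[2][6] = -13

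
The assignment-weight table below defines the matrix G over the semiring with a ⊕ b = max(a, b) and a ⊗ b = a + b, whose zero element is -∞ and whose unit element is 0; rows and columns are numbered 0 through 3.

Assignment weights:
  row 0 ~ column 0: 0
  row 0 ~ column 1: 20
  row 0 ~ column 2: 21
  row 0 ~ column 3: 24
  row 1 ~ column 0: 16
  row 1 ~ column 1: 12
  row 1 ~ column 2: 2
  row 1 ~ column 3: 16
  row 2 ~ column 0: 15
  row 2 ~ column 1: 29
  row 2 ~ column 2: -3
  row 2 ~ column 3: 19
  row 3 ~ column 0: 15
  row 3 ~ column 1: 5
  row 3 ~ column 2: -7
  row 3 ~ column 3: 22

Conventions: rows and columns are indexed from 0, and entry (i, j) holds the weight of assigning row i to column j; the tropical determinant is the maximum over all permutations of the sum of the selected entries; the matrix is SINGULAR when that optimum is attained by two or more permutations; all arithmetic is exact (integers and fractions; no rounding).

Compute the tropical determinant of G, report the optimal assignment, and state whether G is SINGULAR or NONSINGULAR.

σ = (0, 1, 2, 3): 0 + 12 + (-3) + 22 = 31
σ = (0, 1, 3, 2): 0 + 12 + 19 + (-7) = 24
σ = (0, 2, 1, 3): 0 + 2 + 29 + 22 = 53
σ = (0, 2, 3, 1): 0 + 2 + 19 + 5 = 26
σ = (0, 3, 1, 2): 0 + 16 + 29 + (-7) = 38
σ = (0, 3, 2, 1): 0 + 16 + (-3) + 5 = 18
σ = (1, 0, 2, 3): 20 + 16 + (-3) + 22 = 55
σ = (1, 0, 3, 2): 20 + 16 + 19 + (-7) = 48
σ = (1, 2, 0, 3): 20 + 2 + 15 + 22 = 59
σ = (1, 2, 3, 0): 20 + 2 + 19 + 15 = 56
σ = (1, 3, 0, 2): 20 + 16 + 15 + (-7) = 44
σ = (1, 3, 2, 0): 20 + 16 + (-3) + 15 = 48
σ = (2, 0, 1, 3): 21 + 16 + 29 + 22 = 88
σ = (2, 0, 3, 1): 21 + 16 + 19 + 5 = 61
σ = (2, 1, 0, 3): 21 + 12 + 15 + 22 = 70
σ = (2, 1, 3, 0): 21 + 12 + 19 + 15 = 67
σ = (2, 3, 0, 1): 21 + 16 + 15 + 5 = 57
σ = (2, 3, 1, 0): 21 + 16 + 29 + 15 = 81
σ = (3, 0, 1, 2): 24 + 16 + 29 + (-7) = 62
σ = (3, 0, 2, 1): 24 + 16 + (-3) + 5 = 42
σ = (3, 1, 0, 2): 24 + 12 + 15 + (-7) = 44
σ = (3, 1, 2, 0): 24 + 12 + (-3) + 15 = 48
σ = (3, 2, 0, 1): 24 + 2 + 15 + 5 = 46
σ = (3, 2, 1, 0): 24 + 2 + 29 + 15 = 70
Optimal value attained by: σ = (2, 0, 1, 3).
Answer: det⊕(G) = 88; verdict: NONSINGULAR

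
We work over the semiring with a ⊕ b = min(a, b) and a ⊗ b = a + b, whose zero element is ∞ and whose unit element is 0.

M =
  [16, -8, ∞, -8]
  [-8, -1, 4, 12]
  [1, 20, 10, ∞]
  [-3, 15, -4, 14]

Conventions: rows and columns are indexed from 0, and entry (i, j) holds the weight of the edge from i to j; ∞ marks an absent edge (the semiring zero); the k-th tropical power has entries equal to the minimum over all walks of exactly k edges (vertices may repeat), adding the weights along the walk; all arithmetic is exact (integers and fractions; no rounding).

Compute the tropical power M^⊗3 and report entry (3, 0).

M^⊗2:
  [-16, -9, -12, 4]
  [-9, -16, 3, -16]
  [11, -7, 20, -7]
  [-3, -11, 6, -11]
M^⊗3:
  [-17, -24, -5, -24]
  [-24, -17, -20, -17]
  [-15, -8, -11, 3]
  [-19, -12, -15, -11]
Key observation: the optimum is the walk 3->0->1->0, with weight (-3) + (-8) + (-8) = -19.
Optimal value attained by: walk 3->0->1->0.
Answer: (M^⊗3)[3][0] = -19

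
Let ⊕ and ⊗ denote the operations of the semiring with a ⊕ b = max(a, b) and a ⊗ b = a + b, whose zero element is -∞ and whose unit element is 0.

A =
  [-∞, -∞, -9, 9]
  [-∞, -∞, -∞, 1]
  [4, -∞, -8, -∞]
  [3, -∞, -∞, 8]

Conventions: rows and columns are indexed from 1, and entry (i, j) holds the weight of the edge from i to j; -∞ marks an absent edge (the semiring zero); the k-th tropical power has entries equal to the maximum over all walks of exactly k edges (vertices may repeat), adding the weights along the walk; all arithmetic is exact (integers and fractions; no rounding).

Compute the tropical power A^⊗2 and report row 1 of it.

A^⊗2:
  [12, -∞, -17, 17]
  [4, -∞, -∞, 9]
  [-4, -∞, -5, 13]
  [11, -∞, -6, 16]
Answer: row 1 of A^⊗2 = [12, -∞, -17, 17]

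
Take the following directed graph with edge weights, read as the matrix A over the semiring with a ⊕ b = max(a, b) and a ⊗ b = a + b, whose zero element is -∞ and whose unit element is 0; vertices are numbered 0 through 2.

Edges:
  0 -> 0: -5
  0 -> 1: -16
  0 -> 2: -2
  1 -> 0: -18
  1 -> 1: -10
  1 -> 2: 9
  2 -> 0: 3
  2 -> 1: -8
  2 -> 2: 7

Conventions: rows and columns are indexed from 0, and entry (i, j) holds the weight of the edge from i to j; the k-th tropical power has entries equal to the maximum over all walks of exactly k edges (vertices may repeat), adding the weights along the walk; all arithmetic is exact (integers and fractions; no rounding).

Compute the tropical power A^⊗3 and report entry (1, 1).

A^⊗2:
  [1, -10, 5]
  [12, 1, 16]
  [10, -1, 14]
A^⊗3:
  [8, -3, 12]
  [19, 8, 23]
  [17, 6, 21]
Key observation: the optimum is the walk 1->2->2->1, with weight 9 + 7 + (-8) = 8.
Optimal value attained by: walk 1->2->2->1.
Answer: (A^⊗3)[1][1] = 8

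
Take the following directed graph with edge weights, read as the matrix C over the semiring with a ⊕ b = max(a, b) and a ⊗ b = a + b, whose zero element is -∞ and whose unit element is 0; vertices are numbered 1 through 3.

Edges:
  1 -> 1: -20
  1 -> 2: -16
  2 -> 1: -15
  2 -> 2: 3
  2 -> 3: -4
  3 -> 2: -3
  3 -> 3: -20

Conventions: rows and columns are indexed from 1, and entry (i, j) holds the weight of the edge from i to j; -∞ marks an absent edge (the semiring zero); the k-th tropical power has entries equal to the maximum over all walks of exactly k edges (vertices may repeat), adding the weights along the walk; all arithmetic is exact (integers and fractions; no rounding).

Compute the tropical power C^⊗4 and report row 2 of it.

C^⊗2:
  [-31, -13, -20]
  [-12, 6, -1]
  [-18, 0, -7]
C^⊗3:
  [-28, -10, -17]
  [-9, 9, 2]
  [-15, 3, -4]
C^⊗4:
  [-25, -7, -14]
  [-6, 12, 5]
  [-12, 6, -1]
Answer: row 2 of C^⊗4 = [-6, 12, 5]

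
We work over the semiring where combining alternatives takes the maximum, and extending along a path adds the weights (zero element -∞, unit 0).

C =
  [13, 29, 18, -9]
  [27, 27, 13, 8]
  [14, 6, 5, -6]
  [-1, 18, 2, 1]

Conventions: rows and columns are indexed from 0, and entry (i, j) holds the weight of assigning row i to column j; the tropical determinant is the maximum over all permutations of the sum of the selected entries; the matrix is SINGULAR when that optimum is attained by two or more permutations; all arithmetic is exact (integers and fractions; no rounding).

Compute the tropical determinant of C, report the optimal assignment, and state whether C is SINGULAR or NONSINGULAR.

σ = (0, 1, 2, 3): 13 + 27 + 5 + 1 = 46
σ = (0, 1, 3, 2): 13 + 27 + (-6) + 2 = 36
σ = (0, 2, 1, 3): 13 + 13 + 6 + 1 = 33
σ = (0, 2, 3, 1): 13 + 13 + (-6) + 18 = 38
σ = (0, 3, 1, 2): 13 + 8 + 6 + 2 = 29
σ = (0, 3, 2, 1): 13 + 8 + 5 + 18 = 44
σ = (1, 0, 2, 3): 29 + 27 + 5 + 1 = 62
σ = (1, 0, 3, 2): 29 + 27 + (-6) + 2 = 52
σ = (1, 2, 0, 3): 29 + 13 + 14 + 1 = 57
σ = (1, 2, 3, 0): 29 + 13 + (-6) + (-1) = 35
σ = (1, 3, 0, 2): 29 + 8 + 14 + 2 = 53
σ = (1, 3, 2, 0): 29 + 8 + 5 + (-1) = 41
σ = (2, 0, 1, 3): 18 + 27 + 6 + 1 = 52
σ = (2, 0, 3, 1): 18 + 27 + (-6) + 18 = 57
σ = (2, 1, 0, 3): 18 + 27 + 14 + 1 = 60
σ = (2, 1, 3, 0): 18 + 27 + (-6) + (-1) = 38
σ = (2, 3, 0, 1): 18 + 8 + 14 + 18 = 58
σ = (2, 3, 1, 0): 18 + 8 + 6 + (-1) = 31
σ = (3, 0, 1, 2): (-9) + 27 + 6 + 2 = 26
σ = (3, 0, 2, 1): (-9) + 27 + 5 + 18 = 41
σ = (3, 1, 0, 2): (-9) + 27 + 14 + 2 = 34
σ = (3, 1, 2, 0): (-9) + 27 + 5 + (-1) = 22
σ = (3, 2, 0, 1): (-9) + 13 + 14 + 18 = 36
σ = (3, 2, 1, 0): (-9) + 13 + 6 + (-1) = 9
Optimal value attained by: σ = (1, 0, 2, 3).
Answer: det⊕(C) = 62; verdict: NONSINGULAR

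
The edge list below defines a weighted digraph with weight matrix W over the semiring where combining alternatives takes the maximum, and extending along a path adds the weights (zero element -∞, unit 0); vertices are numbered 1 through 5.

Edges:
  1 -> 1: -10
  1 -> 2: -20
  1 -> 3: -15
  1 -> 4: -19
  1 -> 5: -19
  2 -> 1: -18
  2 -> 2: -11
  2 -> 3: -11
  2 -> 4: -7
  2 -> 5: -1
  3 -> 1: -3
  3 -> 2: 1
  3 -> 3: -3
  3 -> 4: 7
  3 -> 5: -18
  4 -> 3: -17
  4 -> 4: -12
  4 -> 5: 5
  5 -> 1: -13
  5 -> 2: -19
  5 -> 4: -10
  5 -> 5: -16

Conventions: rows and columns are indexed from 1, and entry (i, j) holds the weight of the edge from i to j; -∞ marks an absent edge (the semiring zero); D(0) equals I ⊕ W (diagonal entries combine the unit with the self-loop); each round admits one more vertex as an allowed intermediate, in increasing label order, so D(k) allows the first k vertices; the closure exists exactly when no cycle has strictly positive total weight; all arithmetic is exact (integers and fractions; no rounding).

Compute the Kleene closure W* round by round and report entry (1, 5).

D(0):
  [0, -20, -15, -19, -19]
  [-18, 0, -11, -7, -1]
  [-3, 1, 0, 7, -18]
  [-∞, -∞, -17, 0, 5]
  [-13, -19, -∞, -10, 0]
D(1):
  [0, -20, -15, -19, -19]
  [-18, 0, -11, -7, -1]
  [-3, 1, 0, 7, -18]
  [-∞, -∞, -17, 0, 5]
  [-13, -19, -28, -10, 0]
D(2):
  [0, -20, -15, -19, -19]
  [-18, 0, -11, -7, -1]
  [-3, 1, 0, 7, 0]
  [-∞, -∞, -17, 0, 5]
  [-13, -19, -28, -10, 0]
D(3):
  [0, -14, -15, -8, -15]
  [-14, 0, -11, -4, -1]
  [-3, 1, 0, 7, 0]
  [-20, -16, -17, 0, 5]
  [-13, -19, -28, -10, 0]
D(4):
  [0, -14, -15, -8, -3]
  [-14, 0, -11, -4, 1]
  [-3, 1, 0, 7, 12]
  [-20, -16, -17, 0, 5]
  [-13, -19, -27, -10, 0]
D(5):
  [0, -14, -15, -8, -3]
  [-12, 0, -11, -4, 1]
  [-1, 1, 0, 7, 12]
  [-8, -14, -17, 0, 5]
  [-13, -19, -27, -10, 0]
Answer: W*[1][5] = -3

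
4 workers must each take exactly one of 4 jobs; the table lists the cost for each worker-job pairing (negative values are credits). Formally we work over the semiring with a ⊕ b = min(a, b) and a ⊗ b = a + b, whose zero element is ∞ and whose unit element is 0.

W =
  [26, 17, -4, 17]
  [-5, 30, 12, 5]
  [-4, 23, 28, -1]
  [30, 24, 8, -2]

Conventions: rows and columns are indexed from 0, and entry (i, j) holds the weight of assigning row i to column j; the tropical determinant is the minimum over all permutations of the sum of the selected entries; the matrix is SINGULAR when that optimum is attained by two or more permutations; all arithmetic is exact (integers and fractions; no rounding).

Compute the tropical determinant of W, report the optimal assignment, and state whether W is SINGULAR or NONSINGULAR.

σ = (0, 1, 2, 3): 26 + 30 + 28 + (-2) = 82
σ = (0, 1, 3, 2): 26 + 30 + (-1) + 8 = 63
σ = (0, 2, 1, 3): 26 + 12 + 23 + (-2) = 59
σ = (0, 2, 3, 1): 26 + 12 + (-1) + 24 = 61
σ = (0, 3, 1, 2): 26 + 5 + 23 + 8 = 62
σ = (0, 3, 2, 1): 26 + 5 + 28 + 24 = 83
σ = (1, 0, 2, 3): 17 + (-5) + 28 + (-2) = 38
σ = (1, 0, 3, 2): 17 + (-5) + (-1) + 8 = 19
σ = (1, 2, 0, 3): 17 + 12 + (-4) + (-2) = 23
σ = (1, 2, 3, 0): 17 + 12 + (-1) + 30 = 58
σ = (1, 3, 0, 2): 17 + 5 + (-4) + 8 = 26
σ = (1, 3, 2, 0): 17 + 5 + 28 + 30 = 80
σ = (2, 0, 1, 3): (-4) + (-5) + 23 + (-2) = 12
σ = (2, 0, 3, 1): (-4) + (-5) + (-1) + 24 = 14
σ = (2, 1, 0, 3): (-4) + 30 + (-4) + (-2) = 20
σ = (2, 1, 3, 0): (-4) + 30 + (-1) + 30 = 55
σ = (2, 3, 0, 1): (-4) + 5 + (-4) + 24 = 21
σ = (2, 3, 1, 0): (-4) + 5 + 23 + 30 = 54
σ = (3, 0, 1, 2): 17 + (-5) + 23 + 8 = 43
σ = (3, 0, 2, 1): 17 + (-5) + 28 + 24 = 64
σ = (3, 1, 0, 2): 17 + 30 + (-4) + 8 = 51
σ = (3, 1, 2, 0): 17 + 30 + 28 + 30 = 105
σ = (3, 2, 0, 1): 17 + 12 + (-4) + 24 = 49
σ = (3, 2, 1, 0): 17 + 12 + 23 + 30 = 82
Optimal value attained by: σ = (2, 0, 1, 3).
Answer: det⊕(W) = 12; verdict: NONSINGULAR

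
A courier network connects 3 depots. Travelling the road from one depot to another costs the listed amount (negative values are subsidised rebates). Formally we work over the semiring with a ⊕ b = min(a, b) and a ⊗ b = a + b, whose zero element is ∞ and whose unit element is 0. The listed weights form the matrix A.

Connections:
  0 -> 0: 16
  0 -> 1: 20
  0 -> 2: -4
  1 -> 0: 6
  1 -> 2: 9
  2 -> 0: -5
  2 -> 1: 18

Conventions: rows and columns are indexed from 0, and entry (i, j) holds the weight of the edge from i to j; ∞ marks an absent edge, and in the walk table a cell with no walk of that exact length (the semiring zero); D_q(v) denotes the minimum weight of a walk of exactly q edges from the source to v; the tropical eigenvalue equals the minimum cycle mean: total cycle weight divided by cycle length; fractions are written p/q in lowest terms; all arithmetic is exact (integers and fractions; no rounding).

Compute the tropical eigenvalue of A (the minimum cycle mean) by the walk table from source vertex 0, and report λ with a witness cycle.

q=0: [0, ∞, ∞]
q=1: [16, 20, -4]
q=2: [-9, 14, 12]
q=3: [7, 11, -13]
Optimal cycle mean attained by: cycle 0->2->0, total (-4) + (-5), length 2.
Answer: λ = -9/2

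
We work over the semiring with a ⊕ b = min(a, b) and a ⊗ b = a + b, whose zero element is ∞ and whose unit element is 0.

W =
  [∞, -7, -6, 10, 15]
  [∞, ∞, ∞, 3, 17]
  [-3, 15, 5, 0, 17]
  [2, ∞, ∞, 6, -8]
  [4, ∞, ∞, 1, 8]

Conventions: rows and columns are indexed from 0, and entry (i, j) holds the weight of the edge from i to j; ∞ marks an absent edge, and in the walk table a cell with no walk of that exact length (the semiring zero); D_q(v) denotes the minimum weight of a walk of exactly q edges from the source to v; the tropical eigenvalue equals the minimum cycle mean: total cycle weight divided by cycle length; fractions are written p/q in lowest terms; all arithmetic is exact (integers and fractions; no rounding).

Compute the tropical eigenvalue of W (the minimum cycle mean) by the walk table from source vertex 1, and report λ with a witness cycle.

q=0: [∞, 0, ∞, ∞, ∞]
q=1: [∞, ∞, ∞, 3, 17]
q=2: [5, ∞, ∞, 9, -5]
q=3: [-1, -2, -1, -4, 1]
q=4: [-4, -8, -7, -1, -12]
q=5: [-10, -11, -10, -11, -9]
Optimal cycle mean attained by: cycle 0->2->0, total (-6) + (-3), length 2.
Answer: λ = -9/2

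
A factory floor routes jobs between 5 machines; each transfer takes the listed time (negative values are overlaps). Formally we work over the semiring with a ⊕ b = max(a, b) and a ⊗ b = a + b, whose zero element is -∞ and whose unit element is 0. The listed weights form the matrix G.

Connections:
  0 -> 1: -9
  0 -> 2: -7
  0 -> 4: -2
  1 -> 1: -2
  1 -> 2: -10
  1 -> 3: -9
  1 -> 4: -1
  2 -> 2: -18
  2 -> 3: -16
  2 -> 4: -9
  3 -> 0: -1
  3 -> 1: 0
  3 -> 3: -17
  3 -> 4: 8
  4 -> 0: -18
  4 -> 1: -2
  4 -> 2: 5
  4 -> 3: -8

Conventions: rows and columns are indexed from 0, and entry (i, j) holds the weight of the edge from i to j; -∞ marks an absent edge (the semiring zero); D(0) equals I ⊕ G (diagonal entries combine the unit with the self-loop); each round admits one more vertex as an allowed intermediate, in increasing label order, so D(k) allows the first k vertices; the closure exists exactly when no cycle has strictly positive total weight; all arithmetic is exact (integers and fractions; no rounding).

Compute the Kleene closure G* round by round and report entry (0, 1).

D(0):
  [0, -9, -7, -∞, -2]
  [-∞, 0, -10, -9, -1]
  [-∞, -∞, 0, -16, -9]
  [-1, 0, -∞, 0, 8]
  [-18, -2, 5, -8, 0]
D(1):
  [0, -9, -7, -∞, -2]
  [-∞, 0, -10, -9, -1]
  [-∞, -∞, 0, -16, -9]
  [-1, 0, -8, 0, 8]
  [-18, -2, 5, -8, 0]
D(2):
  [0, -9, -7, -18, -2]
  [-∞, 0, -10, -9, -1]
  [-∞, -∞, 0, -16, -9]
  [-1, 0, -8, 0, 8]
  [-18, -2, 5, -8, 0]
D(3):
  [0, -9, -7, -18, -2]
  [-∞, 0, -10, -9, -1]
  [-∞, -∞, 0, -16, -9]
  [-1, 0, -8, 0, 8]
  [-18, -2, 5, -8, 0]
D(4):
  [0, -9, -7, -18, -2]
  [-10, 0, -10, -9, -1]
  [-17, -16, 0, -16, -8]
  [-1, 0, -8, 0, 8]
  [-9, -2, 5, -8, 0]
D(5):
  [0, -4, 3, -10, -2]
  [-10, 0, 4, -9, -1]
  [-17, -10, 0, -16, -8]
  [-1, 6, 13, 0, 8]
  [-9, -2, 5, -8, 0]
Answer: G*[0][1] = -4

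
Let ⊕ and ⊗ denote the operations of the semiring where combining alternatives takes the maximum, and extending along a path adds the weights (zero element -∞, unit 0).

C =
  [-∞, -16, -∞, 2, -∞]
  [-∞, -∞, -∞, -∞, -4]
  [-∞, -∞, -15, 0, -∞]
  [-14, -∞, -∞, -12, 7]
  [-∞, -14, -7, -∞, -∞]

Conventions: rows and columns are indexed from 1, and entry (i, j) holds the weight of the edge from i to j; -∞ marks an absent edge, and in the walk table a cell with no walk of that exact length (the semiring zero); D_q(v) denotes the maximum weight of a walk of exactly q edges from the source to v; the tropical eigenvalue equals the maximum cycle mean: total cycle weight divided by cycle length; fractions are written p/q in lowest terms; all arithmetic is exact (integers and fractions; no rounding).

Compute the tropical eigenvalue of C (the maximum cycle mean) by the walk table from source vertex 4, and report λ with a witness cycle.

q=0: [-∞, -∞, -∞, 0, -∞]
q=1: [-14, -∞, -∞, -12, 7]
q=2: [-26, -7, 0, -12, -5]
q=3: [-26, -19, -12, 0, -5]
q=4: [-14, -19, -12, -12, 7]
q=5: [-26, -7, 0, -12, -5]
Optimal cycle mean attained by: cycle 3->4->5->3, total 0 + 7 + (-7), length 3.
Answer: λ = 0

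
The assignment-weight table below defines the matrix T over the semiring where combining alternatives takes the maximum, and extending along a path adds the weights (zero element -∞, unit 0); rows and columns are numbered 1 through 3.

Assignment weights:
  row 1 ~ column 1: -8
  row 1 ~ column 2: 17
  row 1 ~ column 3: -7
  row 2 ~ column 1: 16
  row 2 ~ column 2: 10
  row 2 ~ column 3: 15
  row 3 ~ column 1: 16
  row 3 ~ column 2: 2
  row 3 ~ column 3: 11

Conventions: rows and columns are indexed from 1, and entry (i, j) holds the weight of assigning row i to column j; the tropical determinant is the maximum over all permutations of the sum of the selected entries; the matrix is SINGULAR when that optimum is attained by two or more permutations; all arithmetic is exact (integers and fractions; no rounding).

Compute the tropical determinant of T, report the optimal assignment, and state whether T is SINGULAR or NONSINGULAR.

σ = (1, 2, 3): (-8) + 10 + 11 = 13
σ = (1, 3, 2): (-8) + 15 + 2 = 9
σ = (2, 1, 3): 17 + 16 + 11 = 44
σ = (2, 3, 1): 17 + 15 + 16 = 48
σ = (3, 1, 2): (-7) + 16 + 2 = 11
σ = (3, 2, 1): (-7) + 10 + 16 = 19
Optimal value attained by: σ = (2, 3, 1).
Answer: det⊕(T) = 48; verdict: NONSINGULAR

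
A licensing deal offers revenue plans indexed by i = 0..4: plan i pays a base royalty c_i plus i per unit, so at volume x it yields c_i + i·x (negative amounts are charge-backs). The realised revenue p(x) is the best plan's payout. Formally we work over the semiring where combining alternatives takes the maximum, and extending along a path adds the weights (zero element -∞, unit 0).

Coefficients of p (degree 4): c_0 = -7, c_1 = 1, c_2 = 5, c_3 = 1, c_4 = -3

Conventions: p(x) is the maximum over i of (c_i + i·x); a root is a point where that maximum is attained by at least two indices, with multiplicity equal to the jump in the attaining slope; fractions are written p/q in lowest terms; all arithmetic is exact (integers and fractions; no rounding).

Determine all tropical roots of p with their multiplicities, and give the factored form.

hull edge (i=0, c=-7) to (i=1, c=1): slope 8, span 1
hull edge (i=1, c=1) to (i=2, c=5): slope 4, span 1
hull edge (i=2, c=5) to (i=4, c=-3): slope -4, span 2
Factored form: p(x) = -3 ⊗ (x ⊕ (-8)) ⊗ (x ⊕ (-4)) ⊗ (x ⊕ 4) ⊗ (x ⊕ 4)
Answer: roots = -8 (mult 1), -4 (mult 1), 4 (mult 2)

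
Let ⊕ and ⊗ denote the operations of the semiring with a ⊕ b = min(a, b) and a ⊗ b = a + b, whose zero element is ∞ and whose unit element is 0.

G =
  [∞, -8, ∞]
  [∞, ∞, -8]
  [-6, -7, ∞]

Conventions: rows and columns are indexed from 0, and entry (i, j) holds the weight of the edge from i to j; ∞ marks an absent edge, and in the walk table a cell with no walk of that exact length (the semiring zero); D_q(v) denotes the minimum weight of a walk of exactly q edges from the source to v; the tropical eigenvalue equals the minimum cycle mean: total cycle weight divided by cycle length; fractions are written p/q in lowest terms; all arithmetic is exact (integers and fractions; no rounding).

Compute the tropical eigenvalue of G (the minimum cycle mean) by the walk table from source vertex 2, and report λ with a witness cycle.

q=0: [∞, ∞, 0]
q=1: [-6, -7, ∞]
q=2: [∞, -14, -15]
q=3: [-21, -22, -22]
Optimal cycle mean attained by: cycle 1->2->1, total (-8) + (-7), length 2.
Answer: λ = -15/2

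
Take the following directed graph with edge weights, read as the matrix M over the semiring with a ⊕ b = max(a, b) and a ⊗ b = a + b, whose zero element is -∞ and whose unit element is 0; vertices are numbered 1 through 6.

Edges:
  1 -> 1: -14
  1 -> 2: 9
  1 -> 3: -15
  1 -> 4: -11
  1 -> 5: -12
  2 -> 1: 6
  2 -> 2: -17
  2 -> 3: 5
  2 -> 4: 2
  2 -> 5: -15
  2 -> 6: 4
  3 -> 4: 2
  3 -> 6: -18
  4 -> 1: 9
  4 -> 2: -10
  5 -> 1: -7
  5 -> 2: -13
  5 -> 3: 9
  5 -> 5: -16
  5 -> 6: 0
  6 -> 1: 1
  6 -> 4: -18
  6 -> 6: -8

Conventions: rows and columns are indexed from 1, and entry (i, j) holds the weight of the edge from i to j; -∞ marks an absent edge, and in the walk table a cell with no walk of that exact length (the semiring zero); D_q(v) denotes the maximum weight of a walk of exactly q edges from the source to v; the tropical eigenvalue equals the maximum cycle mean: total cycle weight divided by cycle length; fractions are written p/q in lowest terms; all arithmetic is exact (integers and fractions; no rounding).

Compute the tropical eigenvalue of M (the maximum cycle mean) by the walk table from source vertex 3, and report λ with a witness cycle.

q=0: [-∞, -∞, 0, -∞, -∞, -∞]
q=1: [-∞, -∞, -∞, 2, -∞, -18]
q=2: [11, -8, -∞, -36, -∞, -26]
q=3: [-2, 20, -3, 0, -1, -4]
q=4: [26, 7, 25, 22, 5, 24]
q=5: [31, 35, 14, 27, 14, 16]
q=6: [41, 40, 40, 37, 20, 39]
Optimal cycle mean attained by: cycle 1->2->1, total 9 + 6, length 2.
Answer: λ = 15/2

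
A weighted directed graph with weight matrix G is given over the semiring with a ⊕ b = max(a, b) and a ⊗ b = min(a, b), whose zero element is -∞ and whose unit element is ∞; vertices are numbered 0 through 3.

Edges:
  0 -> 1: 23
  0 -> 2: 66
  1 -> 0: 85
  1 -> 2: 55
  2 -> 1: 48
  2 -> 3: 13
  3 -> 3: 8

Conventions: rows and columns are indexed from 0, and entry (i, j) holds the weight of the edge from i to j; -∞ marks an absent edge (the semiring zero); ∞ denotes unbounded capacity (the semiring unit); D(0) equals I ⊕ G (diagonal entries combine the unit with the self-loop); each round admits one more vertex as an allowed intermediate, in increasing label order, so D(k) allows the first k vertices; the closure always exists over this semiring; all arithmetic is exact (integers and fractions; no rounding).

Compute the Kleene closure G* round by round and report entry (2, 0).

D(0):
  [∞, 23, 66, -∞]
  [85, ∞, 55, -∞]
  [-∞, 48, ∞, 13]
  [-∞, -∞, -∞, ∞]
D(1):
  [∞, 23, 66, -∞]
  [85, ∞, 66, -∞]
  [-∞, 48, ∞, 13]
  [-∞, -∞, -∞, ∞]
D(2):
  [∞, 23, 66, -∞]
  [85, ∞, 66, -∞]
  [48, 48, ∞, 13]
  [-∞, -∞, -∞, ∞]
D(3):
  [∞, 48, 66, 13]
  [85, ∞, 66, 13]
  [48, 48, ∞, 13]
  [-∞, -∞, -∞, ∞]
D(4):
  [∞, 48, 66, 13]
  [85, ∞, 66, 13]
  [48, 48, ∞, 13]
  [-∞, -∞, -∞, ∞]
Answer: G*[2][0] = 48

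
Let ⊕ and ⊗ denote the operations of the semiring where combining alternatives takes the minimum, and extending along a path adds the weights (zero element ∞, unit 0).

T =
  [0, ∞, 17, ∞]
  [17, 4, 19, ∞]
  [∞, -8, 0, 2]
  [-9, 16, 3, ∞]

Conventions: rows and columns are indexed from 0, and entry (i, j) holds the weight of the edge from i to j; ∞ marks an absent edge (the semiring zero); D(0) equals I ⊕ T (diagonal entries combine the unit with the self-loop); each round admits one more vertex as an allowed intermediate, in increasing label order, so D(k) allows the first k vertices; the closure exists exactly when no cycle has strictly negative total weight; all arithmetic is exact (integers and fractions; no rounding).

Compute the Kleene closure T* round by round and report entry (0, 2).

D(0):
  [0, ∞, 17, ∞]
  [17, 0, 19, ∞]
  [∞, -8, 0, 2]
  [-9, 16, 3, 0]
D(1):
  [0, ∞, 17, ∞]
  [17, 0, 19, ∞]
  [∞, -8, 0, 2]
  [-9, 16, 3, 0]
D(2):
  [0, ∞, 17, ∞]
  [17, 0, 19, ∞]
  [9, -8, 0, 2]
  [-9, 16, 3, 0]
D(3):
  [0, 9, 17, 19]
  [17, 0, 19, 21]
  [9, -8, 0, 2]
  [-9, -5, 3, 0]
D(4):
  [0, 9, 17, 19]
  [12, 0, 19, 21]
  [-7, -8, 0, 2]
  [-9, -5, 3, 0]
Answer: T*[0][2] = 17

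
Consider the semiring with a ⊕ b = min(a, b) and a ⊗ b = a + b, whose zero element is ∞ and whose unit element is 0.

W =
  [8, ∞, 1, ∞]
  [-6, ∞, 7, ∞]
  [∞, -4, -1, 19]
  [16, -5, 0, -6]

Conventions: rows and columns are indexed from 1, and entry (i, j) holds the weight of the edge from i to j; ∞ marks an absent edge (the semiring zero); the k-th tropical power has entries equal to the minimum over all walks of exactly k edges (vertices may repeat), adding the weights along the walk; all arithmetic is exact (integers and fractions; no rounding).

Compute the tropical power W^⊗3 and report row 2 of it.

W^⊗2:
  [16, -3, 0, 20]
  [2, 3, -5, 26]
  [-10, -5, -2, 13]
  [-11, -11, -6, -12]
W^⊗3:
  [-9, -4, -1, 14]
  [-3, -9, -6, 14]
  [-11, -6, -9, 7]
  [-17, -17, -12, -18]
Answer: row 2 of W^⊗3 = [-3, -9, -6, 14]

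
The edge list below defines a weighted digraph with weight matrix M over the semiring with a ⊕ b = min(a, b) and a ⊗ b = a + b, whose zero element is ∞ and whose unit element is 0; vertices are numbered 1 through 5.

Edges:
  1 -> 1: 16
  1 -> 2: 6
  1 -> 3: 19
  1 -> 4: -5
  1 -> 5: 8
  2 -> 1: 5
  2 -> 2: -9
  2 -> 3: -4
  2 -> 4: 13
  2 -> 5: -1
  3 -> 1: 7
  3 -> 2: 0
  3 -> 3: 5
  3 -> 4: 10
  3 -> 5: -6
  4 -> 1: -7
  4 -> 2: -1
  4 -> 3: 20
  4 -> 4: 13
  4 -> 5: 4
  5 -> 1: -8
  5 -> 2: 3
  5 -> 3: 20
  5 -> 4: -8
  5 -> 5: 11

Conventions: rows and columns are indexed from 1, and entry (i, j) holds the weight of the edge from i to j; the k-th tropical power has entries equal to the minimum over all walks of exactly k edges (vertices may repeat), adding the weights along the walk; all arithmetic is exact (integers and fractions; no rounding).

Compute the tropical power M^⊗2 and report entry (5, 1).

M^⊗2:
  [-12, -6, 2, 0, -1]
  [-9, -18, -13, -9, -10]
  [-14, -9, -4, -14, -1]
  [-4, -10, -5, -12, -2]
  [-15, -9, -1, -13, -4]
Key observation: the optimum is the walk 5->4->1, with weight (-8) + (-7) = -15.
Optimal value attained by: walk 5->4->1.
Answer: (M^⊗2)[5][1] = -15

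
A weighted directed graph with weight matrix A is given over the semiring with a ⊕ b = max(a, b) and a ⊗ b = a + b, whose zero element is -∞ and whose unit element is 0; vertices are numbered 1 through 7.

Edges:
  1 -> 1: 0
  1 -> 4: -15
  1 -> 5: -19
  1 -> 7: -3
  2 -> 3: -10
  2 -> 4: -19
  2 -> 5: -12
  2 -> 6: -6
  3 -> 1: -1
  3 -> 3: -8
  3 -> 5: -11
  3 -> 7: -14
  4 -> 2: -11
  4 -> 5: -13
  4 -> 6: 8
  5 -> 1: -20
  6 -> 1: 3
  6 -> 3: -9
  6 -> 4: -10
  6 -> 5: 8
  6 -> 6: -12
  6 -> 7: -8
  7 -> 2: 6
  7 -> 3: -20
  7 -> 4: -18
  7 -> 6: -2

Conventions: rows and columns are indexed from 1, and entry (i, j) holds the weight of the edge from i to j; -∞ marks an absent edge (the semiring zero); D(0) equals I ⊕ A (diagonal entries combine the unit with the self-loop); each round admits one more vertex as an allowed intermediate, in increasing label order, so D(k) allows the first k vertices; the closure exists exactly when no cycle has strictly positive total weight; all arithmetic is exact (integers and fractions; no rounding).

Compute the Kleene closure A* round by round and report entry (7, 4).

D(0):
  [0, -∞, -∞, -15, -19, -∞, -3]
  [-∞, 0, -10, -19, -12, -6, -∞]
  [-1, -∞, 0, -∞, -11, -∞, -14]
  [-∞, -11, -∞, 0, -13, 8, -∞]
  [-20, -∞, -∞, -∞, 0, -∞, -∞]
  [3, -∞, -9, -10, 8, 0, -8]
  [-∞, 6, -20, -18, -∞, -2, 0]
D(1):
  [0, -∞, -∞, -15, -19, -∞, -3]
  [-∞, 0, -10, -19, -12, -6, -∞]
  [-1, -∞, 0, -16, -11, -∞, -4]
  [-∞, -11, -∞, 0, -13, 8, -∞]
  [-20, -∞, -∞, -35, 0, -∞, -23]
  [3, -∞, -9, -10, 8, 0, 0]
  [-∞, 6, -20, -18, -∞, -2, 0]
D(2):
  [0, -∞, -∞, -15, -19, -∞, -3]
  [-∞, 0, -10, -19, -12, -6, -∞]
  [-1, -∞, 0, -16, -11, -∞, -4]
  [-∞, -11, -21, 0, -13, 8, -∞]
  [-20, -∞, -∞, -35, 0, -∞, -23]
  [3, -∞, -9, -10, 8, 0, 0]
  [-∞, 6, -4, -13, -6, 0, 0]
D(3):
  [0, -∞, -∞, -15, -19, -∞, -3]
  [-11, 0, -10, -19, -12, -6, -14]
  [-1, -∞, 0, -16, -11, -∞, -4]
  [-22, -11, -21, 0, -13, 8, -25]
  [-20, -∞, -∞, -35, 0, -∞, -23]
  [3, -∞, -9, -10, 8, 0, 0]
  [-5, 6, -4, -13, -6, 0, 0]
D(4):
  [0, -26, -36, -15, -19, -7, -3]
  [-11, 0, -10, -19, -12, -6, -14]
  [-1, -27, 0, -16, -11, -8, -4]
  [-22, -11, -21, 0, -13, 8, -25]
  [-20, -46, -56, -35, 0, -27, -23]
  [3, -21, -9, -10, 8, 0, 0]
  [-5, 6, -4, -13, -6, 0, 0]
D(5):
  [0, -26, -36, -15, -19, -7, -3]
  [-11, 0, -10, -19, -12, -6, -14]
  [-1, -27, 0, -16, -11, -8, -4]
  [-22, -11, -21, 0, -13, 8, -25]
  [-20, -46, -56, -35, 0, -27, -23]
  [3, -21, -9, -10, 8, 0, 0]
  [-5, 6, -4, -13, -6, 0, 0]
D(6):
  [0, -26, -16, -15, 1, -7, -3]
  [-3, 0, -10, -16, 2, -6, -6]
  [-1, -27, 0, -16, 0, -8, -4]
  [11, -11, -1, 0, 16, 8, 8]
  [-20, -46, -36, -35, 0, -27, -23]
  [3, -21, -9, -10, 8, 0, 0]
  [3, 6, -4, -10, 8, 0, 0]
D(7):
  [0, 3, -7, -13, 5, -3, -3]
  [-3, 0, -10, -16, 2, -6, -6]
  [-1, 2, 0, -14, 4, -4, -4]
  [11, 14, 4, 0, 16, 8, 8]
  [-20, -17, -27, -33, 0, -23, -23]
  [3, 6, -4, -10, 8, 0, 0]
  [3, 6, -4, -10, 8, 0, 0]
Answer: A*[7][4] = -10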